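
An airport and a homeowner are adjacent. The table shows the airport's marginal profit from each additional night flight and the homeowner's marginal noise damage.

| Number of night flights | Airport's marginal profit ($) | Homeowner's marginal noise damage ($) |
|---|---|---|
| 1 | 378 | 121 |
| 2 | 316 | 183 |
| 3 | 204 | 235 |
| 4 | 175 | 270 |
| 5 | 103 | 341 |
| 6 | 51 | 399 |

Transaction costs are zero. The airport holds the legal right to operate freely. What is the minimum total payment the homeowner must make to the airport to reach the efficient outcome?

Left alone the airport would choose level 6 (marginal profit stays positive).
Efficient level: k* = 2 (marginal profit ≥ marginal noise damage through 2).
The homeowner must at least cover the airport's forgone profit from cutting 6→2: 204 + 175 + 103 + 51 = 533.

$533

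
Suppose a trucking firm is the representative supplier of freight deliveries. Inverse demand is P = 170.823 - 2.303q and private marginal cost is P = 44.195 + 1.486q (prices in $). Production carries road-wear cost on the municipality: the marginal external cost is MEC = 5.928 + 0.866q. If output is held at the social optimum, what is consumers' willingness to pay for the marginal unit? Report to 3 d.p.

Social marginal cost = private MC + MEC = 50.123 + 2.352q.
Set SMC = demand: 50.123 + 2.352q = 170.823 - 2.303q → q* = 25.9291.
Consumer price on the demand curve at q*: 170.823 − 2.303×25.9291 = 111.1083.

P = $111.108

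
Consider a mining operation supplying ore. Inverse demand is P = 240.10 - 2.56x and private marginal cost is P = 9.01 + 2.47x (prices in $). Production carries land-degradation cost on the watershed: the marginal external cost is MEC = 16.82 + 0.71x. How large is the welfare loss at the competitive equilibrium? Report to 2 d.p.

DWL = $212.91

Market equilibrium (private): 9.01 + 2.47x = 240.10 - 2.56x → x_m = 45.9423.
Social marginal cost = private MC + MEC = 25.83 + 3.18x.
Set SMC = demand: 25.83 + 3.18x = 240.10 - 2.56x → x* = 37.3293.
Height of the DWL triangle at x_m is SMC(x_m) − demand(x_m) = MEC(x_m) = 49.4391.
DWL = ½ × 8.6130 × 49.4391 = 212.9095.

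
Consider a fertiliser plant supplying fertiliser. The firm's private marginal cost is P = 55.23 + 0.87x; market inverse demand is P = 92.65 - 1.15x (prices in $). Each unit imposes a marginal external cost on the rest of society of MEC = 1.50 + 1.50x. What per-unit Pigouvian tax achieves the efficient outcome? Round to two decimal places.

tax = $16.81 per unit

Social marginal cost = private MC + MEC = 56.73 + 2.37x.
Set SMC = demand: 56.73 + 2.37x = 92.65 - 1.15x → x* = 10.2045.
The Pigouvian tax equals MEC at x*: 1.50 + 1.50×10.2045 = 16.8068.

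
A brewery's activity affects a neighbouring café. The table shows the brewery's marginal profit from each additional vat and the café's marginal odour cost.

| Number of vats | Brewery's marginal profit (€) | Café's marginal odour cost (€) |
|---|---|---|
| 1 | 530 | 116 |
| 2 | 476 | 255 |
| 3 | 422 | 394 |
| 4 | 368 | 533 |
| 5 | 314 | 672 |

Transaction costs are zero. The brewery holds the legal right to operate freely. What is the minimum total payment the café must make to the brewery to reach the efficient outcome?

Left alone the brewery would choose level 5 (marginal profit stays positive).
Efficient level: k* = 3 (marginal profit ≥ marginal odour cost through 3).
The café must at least cover the brewery's forgone profit from cutting 5→3: 368 + 314 = 682.

€682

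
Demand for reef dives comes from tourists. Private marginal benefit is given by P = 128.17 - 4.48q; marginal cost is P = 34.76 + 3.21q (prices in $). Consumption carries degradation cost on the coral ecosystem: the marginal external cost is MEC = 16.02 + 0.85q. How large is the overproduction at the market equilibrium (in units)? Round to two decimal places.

3.08 units

Market equilibrium (private): 34.76 + 3.21q = 128.17 - 4.48q → q_m = 12.1469.
Social marginal benefit = demand − MEC = 112.15 - 5.33q.
Set SMB = MC: 112.15 - 5.33q = 34.76 + 3.21q → q* = 9.0621.
Gap = |12.1469 − 9.0621| = 3.0848.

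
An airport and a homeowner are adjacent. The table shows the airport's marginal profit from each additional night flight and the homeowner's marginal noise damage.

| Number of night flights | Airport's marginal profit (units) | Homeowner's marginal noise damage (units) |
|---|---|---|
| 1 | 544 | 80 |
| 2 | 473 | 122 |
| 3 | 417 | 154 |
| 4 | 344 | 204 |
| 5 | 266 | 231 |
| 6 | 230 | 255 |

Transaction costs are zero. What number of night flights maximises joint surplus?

5

Bargaining reaches the level where marginal profit last exceeds marginal noise damage.
That holds through level 5 (266 ≥ 231) but not at 6 (230 < 255).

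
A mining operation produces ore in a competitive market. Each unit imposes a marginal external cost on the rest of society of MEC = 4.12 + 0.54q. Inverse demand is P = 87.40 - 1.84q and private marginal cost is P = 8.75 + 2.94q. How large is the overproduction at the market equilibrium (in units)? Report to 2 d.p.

Market equilibrium (private): 8.75 + 2.94q = 87.40 - 1.84q → q_m = 16.4540.
Social marginal cost = private MC + MEC = 12.87 + 3.48q.
Set SMC = demand: 12.87 + 3.48q = 87.40 - 1.84q → q* = 14.0094.
Gap = |16.4540 − 14.0094| = 2.4446.

2.44 units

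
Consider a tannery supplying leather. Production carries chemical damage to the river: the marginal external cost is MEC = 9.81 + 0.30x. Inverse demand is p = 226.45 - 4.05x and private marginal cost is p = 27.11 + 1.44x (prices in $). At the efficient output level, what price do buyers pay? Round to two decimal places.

P = $93.88

Social marginal cost = private MC + MEC = 36.92 + 1.74x.
Set SMC = demand: 36.92 + 1.74x = 226.45 - 4.05x → x* = 32.7340.
Consumer price on the demand curve at x*: 226.45 − 4.05×32.7340 = 93.8773.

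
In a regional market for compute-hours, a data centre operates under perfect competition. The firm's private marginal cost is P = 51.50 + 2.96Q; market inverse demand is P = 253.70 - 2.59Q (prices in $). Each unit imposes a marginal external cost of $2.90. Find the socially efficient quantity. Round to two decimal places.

Q* = 35.91

Social marginal cost = private MC + MEC = 54.40 + 2.96Q.
Set SMC = demand: 54.40 + 2.96Q = 253.70 - 2.59Q → Q* = 35.9099.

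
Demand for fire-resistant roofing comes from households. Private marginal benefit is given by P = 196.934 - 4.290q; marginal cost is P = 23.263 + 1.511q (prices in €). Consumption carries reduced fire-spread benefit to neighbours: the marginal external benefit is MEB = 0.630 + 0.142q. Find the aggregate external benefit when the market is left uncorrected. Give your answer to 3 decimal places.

Market equilibrium (private): 23.263 + 1.511q = 196.934 - 4.290q → q_m = 29.9381.
Total external benefit = ∫₀^{q_m} (0.630 + 0.142q) dq = 0.630×29.9381 + ½×0.142×29.9381² = 82.4976.

€82.498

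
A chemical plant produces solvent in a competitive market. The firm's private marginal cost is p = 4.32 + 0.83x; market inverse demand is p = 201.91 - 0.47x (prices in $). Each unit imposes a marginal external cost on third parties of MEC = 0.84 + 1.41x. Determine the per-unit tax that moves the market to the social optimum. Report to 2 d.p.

Social marginal cost = private MC + MEC = 5.16 + 2.24x.
Set SMC = demand: 5.16 + 2.24x = 201.91 - 0.47x → x* = 72.6015.
The Pigouvian tax equals MEC at x*: 0.84 + 1.41×72.6015 = 103.2081.

tax = $103.21 per unit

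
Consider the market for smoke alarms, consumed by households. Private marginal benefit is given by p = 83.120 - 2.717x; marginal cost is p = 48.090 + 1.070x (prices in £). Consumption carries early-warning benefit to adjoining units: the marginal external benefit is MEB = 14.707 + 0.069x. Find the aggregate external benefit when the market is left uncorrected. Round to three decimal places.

£138.993

Market equilibrium (private): 48.090 + 1.070x = 83.120 - 2.717x → x_m = 9.2501.
Total external benefit = ∫₀^{x_m} (14.707 + 0.069x) dx = 14.707×9.2501 + ½×0.069×9.2501² = 138.9932.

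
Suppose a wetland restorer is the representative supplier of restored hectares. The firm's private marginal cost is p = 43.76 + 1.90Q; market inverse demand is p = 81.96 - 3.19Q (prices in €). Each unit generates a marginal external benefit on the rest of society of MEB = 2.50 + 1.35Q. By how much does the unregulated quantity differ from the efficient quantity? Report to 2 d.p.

Market equilibrium (private): 43.76 + 1.90Q = 81.96 - 3.19Q → Q_m = 7.5049.
Social marginal cost = private MC − MEB = 41.26 + 0.55Q.
Set SMC = demand: 41.26 + 0.55Q = 81.96 - 3.19Q → Q* = 10.8824.
Gap = |7.5049 − 10.8824| = 3.3775.

3.38 units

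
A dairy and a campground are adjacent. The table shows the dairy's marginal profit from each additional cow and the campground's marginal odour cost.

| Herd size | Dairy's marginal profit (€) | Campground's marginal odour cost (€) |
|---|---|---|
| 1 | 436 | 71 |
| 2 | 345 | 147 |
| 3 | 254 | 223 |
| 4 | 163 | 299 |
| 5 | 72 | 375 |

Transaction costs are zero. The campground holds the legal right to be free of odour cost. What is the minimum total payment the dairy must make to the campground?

€441

Efficient level: marginal profit ≥ marginal odour cost through level 3, so k* = 3.
With the campground holding the right, the dairy must at least compensate total damage at k*: 71 + 147 + 223 = 441.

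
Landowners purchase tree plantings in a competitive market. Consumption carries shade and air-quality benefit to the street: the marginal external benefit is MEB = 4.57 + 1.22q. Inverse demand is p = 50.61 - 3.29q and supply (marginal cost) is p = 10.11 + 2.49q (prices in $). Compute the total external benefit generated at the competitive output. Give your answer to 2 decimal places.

$61.97

Market equilibrium (private): 10.11 + 2.49q = 50.61 - 3.29q → q_m = 7.0069.
Total external benefit = ∫₀^{q_m} (4.57 + 1.22q) dq = 4.57×7.0069 + ½×1.22×7.0069² = 61.9705.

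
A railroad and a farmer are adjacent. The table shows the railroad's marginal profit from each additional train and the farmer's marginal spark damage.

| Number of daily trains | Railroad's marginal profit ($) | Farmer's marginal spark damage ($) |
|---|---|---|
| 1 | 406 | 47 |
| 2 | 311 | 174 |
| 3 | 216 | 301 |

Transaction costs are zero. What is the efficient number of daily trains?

2

Bargaining reaches the level where marginal profit last exceeds marginal spark damage.
That holds through level 2 (311 ≥ 174) but not at 3 (216 < 301).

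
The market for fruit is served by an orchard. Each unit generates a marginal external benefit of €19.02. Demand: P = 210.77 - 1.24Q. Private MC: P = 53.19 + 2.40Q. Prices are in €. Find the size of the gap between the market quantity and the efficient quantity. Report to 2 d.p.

Market equilibrium (private): 53.19 + 2.40Q = 210.77 - 1.24Q → Q_m = 43.2912.
Social marginal cost = private MC − MEB = 34.17 + 2.40Q.
Set SMC = demand: 34.17 + 2.40Q = 210.77 - 1.24Q → Q* = 48.5165.
Gap = |43.2912 − 48.5165| = 5.2253.

5.23 units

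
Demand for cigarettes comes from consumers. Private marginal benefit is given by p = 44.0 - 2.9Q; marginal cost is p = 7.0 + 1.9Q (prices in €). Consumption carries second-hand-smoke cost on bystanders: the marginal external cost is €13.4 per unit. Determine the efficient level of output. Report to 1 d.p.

Social marginal benefit = demand − MEC = 30.6 - 2.9Q.
Set SMB = MC: 30.6 - 2.9Q = 7.0 + 1.9Q → Q* = 4.9167.

Q* = 4.9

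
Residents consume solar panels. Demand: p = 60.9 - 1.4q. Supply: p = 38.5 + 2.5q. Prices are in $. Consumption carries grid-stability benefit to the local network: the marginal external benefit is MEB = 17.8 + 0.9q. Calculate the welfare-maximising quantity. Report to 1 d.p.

Social marginal benefit = demand + MEB = 78.7 - 0.5q.
Set SMB = MC: 78.7 - 0.5q = 38.5 + 2.5q → q* = 13.4000.

q* = 13.4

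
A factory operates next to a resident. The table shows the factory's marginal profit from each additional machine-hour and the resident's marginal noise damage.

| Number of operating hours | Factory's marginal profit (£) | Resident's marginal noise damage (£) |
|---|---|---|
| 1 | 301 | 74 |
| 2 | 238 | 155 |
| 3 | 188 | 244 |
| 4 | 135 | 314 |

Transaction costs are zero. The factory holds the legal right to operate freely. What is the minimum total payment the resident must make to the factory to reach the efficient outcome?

£323

Left alone the factory would choose level 4 (marginal profit stays positive).
Efficient level: k* = 2 (marginal profit ≥ marginal noise damage through 2).
The resident must at least cover the factory's forgone profit from cutting 4→2: 188 + 135 = 323.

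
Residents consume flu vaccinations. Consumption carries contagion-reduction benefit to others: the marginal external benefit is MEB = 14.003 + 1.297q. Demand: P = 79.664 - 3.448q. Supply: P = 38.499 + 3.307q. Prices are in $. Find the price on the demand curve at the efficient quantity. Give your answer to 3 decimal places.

P = $44.813

Social marginal benefit = demand + MEB = 93.667 - 2.151q.
Set SMB = MC: 93.667 - 2.151q = 38.499 + 3.307q → q* = 10.1077.
Consumer price on the demand curve at q*: 79.664 − 3.448×10.1077 = 44.8127.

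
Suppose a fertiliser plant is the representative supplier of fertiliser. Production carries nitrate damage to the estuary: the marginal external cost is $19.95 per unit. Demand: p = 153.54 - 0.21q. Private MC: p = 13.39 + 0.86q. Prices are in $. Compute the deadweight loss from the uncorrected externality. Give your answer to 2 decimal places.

DWL = $185.98

Market equilibrium (private): 13.39 + 0.86q = 153.54 - 0.21q → q_m = 130.9813.
Social marginal cost = private MC + MEC = 33.34 + 0.86q.
Set SMC = demand: 33.34 + 0.86q = 153.54 - 0.21q → q* = 112.3364.
Height of the DWL triangle at q_m is SMC(q_m) − demand(q_m) = MEC(q_m) = 19.9500.
DWL = ½ × 18.6449 × 19.9500 = 185.9829.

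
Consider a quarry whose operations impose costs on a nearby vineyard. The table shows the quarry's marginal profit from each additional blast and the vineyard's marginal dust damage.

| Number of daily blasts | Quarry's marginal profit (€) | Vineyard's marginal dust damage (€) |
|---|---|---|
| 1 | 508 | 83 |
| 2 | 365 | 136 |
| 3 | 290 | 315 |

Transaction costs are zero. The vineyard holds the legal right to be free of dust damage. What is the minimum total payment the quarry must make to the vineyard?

Efficient level: marginal profit ≥ marginal dust damage through level 2, so k* = 2.
With the vineyard holding the right, the quarry must at least compensate total damage at k*: 83 + 136 = 219.

€219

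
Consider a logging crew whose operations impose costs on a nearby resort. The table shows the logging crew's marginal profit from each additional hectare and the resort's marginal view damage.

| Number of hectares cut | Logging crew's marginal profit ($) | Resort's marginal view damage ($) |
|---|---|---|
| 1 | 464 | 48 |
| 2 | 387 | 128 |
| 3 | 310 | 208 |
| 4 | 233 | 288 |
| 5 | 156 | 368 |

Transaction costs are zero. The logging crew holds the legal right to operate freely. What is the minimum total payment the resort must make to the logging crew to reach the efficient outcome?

$389

Left alone the logging crew would choose level 5 (marginal profit stays positive).
Efficient level: k* = 3 (marginal profit ≥ marginal view damage through 3).
The resort must at least cover the logging crew's forgone profit from cutting 5→3: 233 + 156 = 389.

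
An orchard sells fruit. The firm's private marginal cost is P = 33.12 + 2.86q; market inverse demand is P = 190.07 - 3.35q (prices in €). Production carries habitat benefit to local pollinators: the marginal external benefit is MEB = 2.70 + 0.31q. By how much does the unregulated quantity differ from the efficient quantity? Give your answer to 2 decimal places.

Market equilibrium (private): 33.12 + 2.86q = 190.07 - 3.35q → q_m = 25.2738.
Social marginal cost = private MC − MEB = 30.42 + 2.55q.
Set SMC = demand: 30.42 + 2.55q = 190.07 - 3.35q → q* = 27.0593.
Gap = |25.2738 − 27.0593| = 1.7855.

1.79 units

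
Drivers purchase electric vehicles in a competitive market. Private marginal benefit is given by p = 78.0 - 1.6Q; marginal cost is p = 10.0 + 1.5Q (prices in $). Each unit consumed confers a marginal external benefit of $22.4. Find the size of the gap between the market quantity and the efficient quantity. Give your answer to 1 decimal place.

7.2 units

Market equilibrium (private): 10.0 + 1.5Q = 78.0 - 1.6Q → Q_m = 21.9355.
Social marginal benefit = demand + MEB = 100.4 - 1.6Q.
Set SMB = MC: 100.4 - 1.6Q = 10.0 + 1.5Q → Q* = 29.1613.
Gap = |21.9355 − 29.1613| = 7.2258.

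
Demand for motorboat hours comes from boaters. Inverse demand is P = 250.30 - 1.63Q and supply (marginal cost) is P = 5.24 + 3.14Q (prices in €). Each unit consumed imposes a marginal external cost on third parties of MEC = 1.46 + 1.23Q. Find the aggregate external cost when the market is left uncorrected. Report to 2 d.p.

Market equilibrium (private): 5.24 + 3.14Q = 250.30 - 1.63Q → Q_m = 51.3753.
Total external cost = ∫₀^{Q_m} (1.46 + 1.23Q) dQ = 1.46×51.3753 + ½×1.23×51.3753² = 1698.2521.

€1698.25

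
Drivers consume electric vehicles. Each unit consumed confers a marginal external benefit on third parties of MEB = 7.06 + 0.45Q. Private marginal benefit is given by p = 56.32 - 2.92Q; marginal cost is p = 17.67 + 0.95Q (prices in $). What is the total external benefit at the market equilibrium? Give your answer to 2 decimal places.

$92.95

Market equilibrium (private): 17.67 + 0.95Q = 56.32 - 2.92Q → Q_m = 9.9871.
Total external benefit = ∫₀^{Q_m} (7.06 + 0.45Q) dQ = 7.06×9.9871 + ½×0.45×9.9871² = 92.9509.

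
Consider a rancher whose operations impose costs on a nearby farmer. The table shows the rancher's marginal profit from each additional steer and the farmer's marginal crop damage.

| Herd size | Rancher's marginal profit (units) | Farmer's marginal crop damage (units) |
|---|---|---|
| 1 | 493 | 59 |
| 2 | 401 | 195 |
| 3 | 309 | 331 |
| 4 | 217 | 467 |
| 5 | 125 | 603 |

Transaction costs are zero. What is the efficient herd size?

Bargaining reaches the level where marginal profit last exceeds marginal crop damage.
That holds through level 2 (401 ≥ 195) but not at 3 (309 < 331).

2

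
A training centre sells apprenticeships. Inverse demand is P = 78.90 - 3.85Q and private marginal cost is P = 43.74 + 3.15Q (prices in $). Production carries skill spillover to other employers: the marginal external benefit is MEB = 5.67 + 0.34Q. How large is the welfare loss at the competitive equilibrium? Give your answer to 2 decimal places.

DWL = $4.09

Market equilibrium (private): 43.74 + 3.15Q = 78.90 - 3.85Q → Q_m = 5.0229.
Social marginal cost = private MC − MEB = 38.07 + 2.81Q.
Set SMC = demand: 38.07 + 2.81Q = 78.90 - 3.85Q → Q* = 6.1306.
The welfare-loss triangle has base |Q_m − Q*| and height MEB(Q_m) (the vertical gap between SMC and demand is zero at Q* and MEB at Q_m).
DWL = ½ × 1.1077 × 7.3778 = 4.0862.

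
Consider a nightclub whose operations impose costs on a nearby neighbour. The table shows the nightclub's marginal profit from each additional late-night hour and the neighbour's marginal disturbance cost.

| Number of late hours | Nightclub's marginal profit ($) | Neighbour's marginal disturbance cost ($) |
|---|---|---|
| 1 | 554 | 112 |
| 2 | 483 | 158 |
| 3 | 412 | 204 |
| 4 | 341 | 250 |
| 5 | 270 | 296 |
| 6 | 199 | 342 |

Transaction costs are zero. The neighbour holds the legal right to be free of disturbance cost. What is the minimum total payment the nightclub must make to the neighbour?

$724

Efficient level: marginal profit ≥ marginal disturbance cost through level 4, so k* = 4.
With the neighbour holding the right, the nightclub must at least compensate total damage at k*: 112 + 158 + 204 + 250 = 724.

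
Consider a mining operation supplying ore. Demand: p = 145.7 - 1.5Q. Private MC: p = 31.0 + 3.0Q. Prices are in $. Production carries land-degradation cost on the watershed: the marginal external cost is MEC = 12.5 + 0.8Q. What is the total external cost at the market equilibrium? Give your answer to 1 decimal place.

Market equilibrium (private): 31.0 + 3.0Q = 145.7 - 1.5Q → Q_m = 25.4889.
Total external cost = ∫₀^{Q_m} (12.5 + 0.8Q) dQ = 12.5×25.4889 + ½×0.8×25.4889² = 578.4849.

$578.5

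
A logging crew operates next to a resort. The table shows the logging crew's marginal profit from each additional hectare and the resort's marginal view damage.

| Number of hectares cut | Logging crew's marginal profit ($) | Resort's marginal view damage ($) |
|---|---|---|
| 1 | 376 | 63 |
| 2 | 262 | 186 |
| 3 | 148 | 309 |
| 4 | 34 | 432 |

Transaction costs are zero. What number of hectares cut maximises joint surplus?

Bargaining reaches the level where marginal profit last exceeds marginal view damage.
That holds through level 2 (262 ≥ 186) but not at 3 (148 < 309).

2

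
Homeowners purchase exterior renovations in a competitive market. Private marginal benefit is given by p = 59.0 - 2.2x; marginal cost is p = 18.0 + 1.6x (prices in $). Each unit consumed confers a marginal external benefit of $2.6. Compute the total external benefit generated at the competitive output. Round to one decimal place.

Market equilibrium (private): 18.0 + 1.6x = 59.0 - 2.2x → x_m = 10.7895.
Total external benefit = MEB × x_m = 2.6 × 10.7895 = 28.0527.

$28.1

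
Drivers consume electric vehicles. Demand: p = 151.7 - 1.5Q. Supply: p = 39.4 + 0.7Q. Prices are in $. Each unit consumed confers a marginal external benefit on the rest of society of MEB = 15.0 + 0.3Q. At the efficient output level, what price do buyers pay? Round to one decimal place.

P = $51.2

Social marginal benefit = demand + MEB = 166.7 - 1.2Q.
Set SMB = MC: 166.7 - 1.2Q = 39.4 + 0.7Q → Q* = 67.0000.
Consumer price on the demand curve at Q*: 151.7 − 1.5×67.0000 = 51.2000.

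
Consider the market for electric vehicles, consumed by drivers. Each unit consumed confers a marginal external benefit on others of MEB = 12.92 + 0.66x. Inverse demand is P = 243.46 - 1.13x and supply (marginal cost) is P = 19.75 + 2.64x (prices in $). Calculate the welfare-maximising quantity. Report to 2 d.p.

x* = 76.09

Social marginal benefit = demand + MEB = 256.38 - 0.47x.
Set SMB = MC: 256.38 - 0.47x = 19.75 + 2.64x → x* = 76.0868.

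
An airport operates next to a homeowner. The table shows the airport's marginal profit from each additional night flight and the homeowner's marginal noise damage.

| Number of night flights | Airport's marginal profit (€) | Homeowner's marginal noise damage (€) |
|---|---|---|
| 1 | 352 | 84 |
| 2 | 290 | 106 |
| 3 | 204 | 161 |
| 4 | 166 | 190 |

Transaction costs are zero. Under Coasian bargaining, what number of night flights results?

Bargaining reaches the level where marginal profit last exceeds marginal noise damage.
That holds through level 3 (204 ≥ 161) but not at 4 (166 < 190).

3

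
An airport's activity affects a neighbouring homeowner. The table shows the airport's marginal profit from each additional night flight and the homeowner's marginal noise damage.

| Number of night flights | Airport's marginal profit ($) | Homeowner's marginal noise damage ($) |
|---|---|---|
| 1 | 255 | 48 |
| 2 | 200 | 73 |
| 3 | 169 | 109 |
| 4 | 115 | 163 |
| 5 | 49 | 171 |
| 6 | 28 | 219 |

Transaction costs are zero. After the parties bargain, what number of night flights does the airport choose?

Bargaining reaches the level where marginal profit last exceeds marginal noise damage.
That holds through level 3 (169 ≥ 109) but not at 4 (115 < 163).

3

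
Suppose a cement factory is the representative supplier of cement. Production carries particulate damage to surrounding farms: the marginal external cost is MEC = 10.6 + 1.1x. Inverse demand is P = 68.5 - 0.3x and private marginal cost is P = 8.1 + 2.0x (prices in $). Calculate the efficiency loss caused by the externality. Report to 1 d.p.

DWL = $229.3

Market equilibrium (private): 8.1 + 2.0x = 68.5 - 0.3x → x_m = 26.2609.
Social marginal cost = private MC + MEC = 18.7 + 3.1x.
Set SMC = demand: 18.7 + 3.1x = 68.5 - 0.3x → x* = 14.6471.
The loss is the area between SMC and demand from x* to x_m; with linear curves that's a triangle of height MEC(x_m).
DWL = ½ × 11.6138 × 39.4870 = 229.2971.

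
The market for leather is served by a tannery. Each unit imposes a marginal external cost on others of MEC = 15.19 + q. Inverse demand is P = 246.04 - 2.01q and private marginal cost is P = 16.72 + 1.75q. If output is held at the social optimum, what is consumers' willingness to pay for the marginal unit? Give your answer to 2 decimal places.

Social marginal cost = private MC + MEC = 31.91 + 2.75q.
Set SMC = demand: 31.91 + 2.75q = 246.04 - 2.01q → q* = 44.9853.
Consumer price on the demand curve at q*: 246.04 − 2.01×44.9853 = 155.6195.

P = 155.62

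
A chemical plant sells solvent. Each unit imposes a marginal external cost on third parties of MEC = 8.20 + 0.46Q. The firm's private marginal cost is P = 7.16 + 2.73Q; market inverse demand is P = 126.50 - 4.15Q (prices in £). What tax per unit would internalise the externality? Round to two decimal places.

tax = £15.17 per unit

Social marginal cost = private MC + MEC = 15.36 + 3.19Q.
Set SMC = demand: 15.36 + 3.19Q = 126.50 - 4.15Q → Q* = 15.1417.
The Pigouvian tax equals MEC at Q*: 8.20 + 0.46×15.1417 = 15.1652.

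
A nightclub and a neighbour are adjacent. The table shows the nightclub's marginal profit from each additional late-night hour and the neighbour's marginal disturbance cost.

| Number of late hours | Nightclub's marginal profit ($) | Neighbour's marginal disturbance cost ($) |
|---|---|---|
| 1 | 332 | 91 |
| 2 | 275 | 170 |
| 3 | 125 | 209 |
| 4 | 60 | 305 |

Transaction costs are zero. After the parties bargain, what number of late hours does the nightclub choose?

Bargaining reaches the level where marginal profit last exceeds marginal disturbance cost.
That holds through level 2 (275 ≥ 170) but not at 3 (125 < 209).

2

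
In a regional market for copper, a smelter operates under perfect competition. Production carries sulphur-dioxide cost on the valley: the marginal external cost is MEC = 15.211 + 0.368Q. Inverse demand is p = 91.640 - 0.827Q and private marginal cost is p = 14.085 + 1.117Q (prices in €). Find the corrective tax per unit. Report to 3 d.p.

tax = €25.134 per unit

Social marginal cost = private MC + MEC = 29.296 + 1.485Q.
Set SMC = demand: 29.296 + 1.485Q = 91.640 - 0.827Q → Q* = 26.9654.
The Pigouvian tax equals MEC at Q*: 15.211 + 0.368×26.9654 = 25.1343.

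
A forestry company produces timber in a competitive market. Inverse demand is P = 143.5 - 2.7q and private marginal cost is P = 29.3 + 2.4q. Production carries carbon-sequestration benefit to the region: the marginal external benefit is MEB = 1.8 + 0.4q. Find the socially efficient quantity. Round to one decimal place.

q* = 24.7

Social marginal cost = private MC − MEB = 27.5 + 2.0q.
Set SMC = demand: 27.5 + 2.0q = 143.5 - 2.7q → q* = 24.6809.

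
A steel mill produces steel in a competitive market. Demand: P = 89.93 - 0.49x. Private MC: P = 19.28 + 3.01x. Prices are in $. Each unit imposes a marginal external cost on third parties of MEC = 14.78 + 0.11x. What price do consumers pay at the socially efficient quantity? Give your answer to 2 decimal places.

P = $82.35

Social marginal cost = private MC + MEC = 34.06 + 3.12x.
Set SMC = demand: 34.06 + 3.12x = 89.93 - 0.49x → x* = 15.4765.
Consumer price on the demand curve at x*: 89.93 − 0.49×15.4765 = 82.3465.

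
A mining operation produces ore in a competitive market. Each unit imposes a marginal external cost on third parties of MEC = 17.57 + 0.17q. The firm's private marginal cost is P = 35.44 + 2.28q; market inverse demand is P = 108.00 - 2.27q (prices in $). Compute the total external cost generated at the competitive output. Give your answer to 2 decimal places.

$301.81

Market equilibrium (private): 35.44 + 2.28q = 108.00 - 2.27q → q_m = 15.9473.
Total external cost = ∫₀^{q_m} (17.57 + 0.17q) dq = 17.57×15.9473 + ½×0.17×15.9473² = 301.8110.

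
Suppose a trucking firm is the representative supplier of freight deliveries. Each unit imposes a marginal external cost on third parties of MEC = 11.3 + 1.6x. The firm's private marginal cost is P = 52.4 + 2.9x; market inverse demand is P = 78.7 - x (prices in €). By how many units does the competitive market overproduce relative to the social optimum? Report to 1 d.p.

Market equilibrium (private): 52.4 + 2.9x = 78.7 - x → x_m = 6.7436.
Social marginal cost = private MC + MEC = 63.7 + 4.5x.
Set SMC = demand: 63.7 + 4.5x = 78.7 - x → x* = 2.7273.
Gap = |6.7436 − 2.7273| = 4.0163.

4.0 units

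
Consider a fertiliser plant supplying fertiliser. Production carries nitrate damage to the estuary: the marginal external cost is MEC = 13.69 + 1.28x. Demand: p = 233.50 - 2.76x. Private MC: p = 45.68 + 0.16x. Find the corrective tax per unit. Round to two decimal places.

tax = 66.76 per unit

Social marginal cost = private MC + MEC = 59.37 + 1.44x.
Set SMC = demand: 59.37 + 1.44x = 233.50 - 2.76x → x* = 41.4595.
The Pigouvian tax equals MEC at x*: 13.69 + 1.28×41.4595 = 66.7582.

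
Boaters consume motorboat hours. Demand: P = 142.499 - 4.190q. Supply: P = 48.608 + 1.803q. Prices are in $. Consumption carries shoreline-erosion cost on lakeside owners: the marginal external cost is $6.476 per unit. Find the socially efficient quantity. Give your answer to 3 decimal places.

q* = 14.586

Social marginal benefit = demand − MEC = 136.023 - 4.190q.
Set SMB = MC: 136.023 - 4.190q = 48.608 + 1.803q → q* = 14.5862.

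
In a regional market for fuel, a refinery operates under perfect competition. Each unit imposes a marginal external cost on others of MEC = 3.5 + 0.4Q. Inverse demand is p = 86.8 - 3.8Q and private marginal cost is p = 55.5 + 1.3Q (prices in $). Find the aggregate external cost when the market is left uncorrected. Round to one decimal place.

Market equilibrium (private): 55.5 + 1.3Q = 86.8 - 3.8Q → Q_m = 6.1373.
Total external cost = ∫₀^{Q_m} (3.5 + 0.4Q) dQ = 3.5×6.1373 + ½×0.4×6.1373² = 29.0138.

$29.0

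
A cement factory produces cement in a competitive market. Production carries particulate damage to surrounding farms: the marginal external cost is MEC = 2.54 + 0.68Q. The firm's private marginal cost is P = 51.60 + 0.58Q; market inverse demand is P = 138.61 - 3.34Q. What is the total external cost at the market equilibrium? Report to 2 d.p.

223.89

Market equilibrium (private): 51.60 + 0.58Q = 138.61 - 3.34Q → Q_m = 22.1964.
Total external cost = ∫₀^{Q_m} (2.54 + 0.68Q) dQ = 2.54×22.1964 + ½×0.68×22.1964² = 223.8901.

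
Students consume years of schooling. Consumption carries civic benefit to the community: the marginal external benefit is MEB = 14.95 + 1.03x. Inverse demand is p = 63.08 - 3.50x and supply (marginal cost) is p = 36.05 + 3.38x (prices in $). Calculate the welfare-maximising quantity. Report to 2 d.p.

x* = 7.18

Social marginal benefit = demand + MEB = 78.03 - 2.47x.
Set SMB = MC: 78.03 - 2.47x = 36.05 + 3.38x → x* = 7.1761.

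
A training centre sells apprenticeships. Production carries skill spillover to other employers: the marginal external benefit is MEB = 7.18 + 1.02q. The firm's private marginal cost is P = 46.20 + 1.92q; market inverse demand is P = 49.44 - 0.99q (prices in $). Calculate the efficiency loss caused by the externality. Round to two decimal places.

Market equilibrium (private): 46.20 + 1.92q = 49.44 - 0.99q → q_m = 1.1134.
Social marginal cost = private MC − MEB = 39.02 + 0.90q.
Set SMC = demand: 39.02 + 0.90q = 49.44 - 0.99q → q* = 5.5132.
The welfare-loss triangle has base |q_m − q*| and height MEB(q_m) (the vertical gap between SMC and demand is zero at q* and MEB at q_m).
DWL = ½ × 4.3998 × 8.3157 = 18.2937.

DWL = $18.29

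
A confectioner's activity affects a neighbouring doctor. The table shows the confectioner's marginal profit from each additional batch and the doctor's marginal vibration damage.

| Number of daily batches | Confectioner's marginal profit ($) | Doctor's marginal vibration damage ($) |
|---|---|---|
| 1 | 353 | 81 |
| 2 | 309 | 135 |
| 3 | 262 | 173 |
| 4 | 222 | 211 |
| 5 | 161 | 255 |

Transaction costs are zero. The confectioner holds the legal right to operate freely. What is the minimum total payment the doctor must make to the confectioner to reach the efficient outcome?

$161

Left alone the confectioner would choose level 5 (marginal profit stays positive).
Efficient level: k* = 4 (marginal profit ≥ marginal vibration damage through 4).
The doctor must at least cover the confectioner's forgone profit from cutting 5→4: 161 = 161.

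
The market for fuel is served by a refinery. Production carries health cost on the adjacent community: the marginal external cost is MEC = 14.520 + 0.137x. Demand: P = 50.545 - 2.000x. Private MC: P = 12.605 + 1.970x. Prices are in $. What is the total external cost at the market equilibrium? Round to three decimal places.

$145.019

Market equilibrium (private): 12.605 + 1.970x = 50.545 - 2.000x → x_m = 9.5567.
Total external cost = ∫₀^{x_m} (14.520 + 0.137x) dx = 14.520×9.5567 + ½×0.137×9.5567² = 145.0194.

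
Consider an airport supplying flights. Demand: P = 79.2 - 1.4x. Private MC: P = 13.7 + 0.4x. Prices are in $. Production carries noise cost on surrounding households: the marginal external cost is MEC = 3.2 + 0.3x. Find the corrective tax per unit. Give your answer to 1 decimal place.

tax = $12.1 per unit

Social marginal cost = private MC + MEC = 16.9 + 0.7x.
Set SMC = demand: 16.9 + 0.7x = 79.2 - 1.4x → x* = 29.6667.
The Pigouvian tax equals MEC at x*: 3.2 + 0.3×29.6667 = 12.1000.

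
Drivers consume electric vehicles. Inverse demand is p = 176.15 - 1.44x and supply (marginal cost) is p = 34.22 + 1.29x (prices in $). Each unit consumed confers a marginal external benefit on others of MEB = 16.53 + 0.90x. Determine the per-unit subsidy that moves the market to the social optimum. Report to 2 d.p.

Social marginal benefit = demand + MEB = 192.68 - 0.54x.
Set SMB = MC: 192.68 - 0.54x = 34.22 + 1.29x → x* = 86.5902.
The Pigouvian subsidy equals MEB at x*: 16.53 + 0.90×86.5902 = 94.4612.

subsidy = $94.46 per unit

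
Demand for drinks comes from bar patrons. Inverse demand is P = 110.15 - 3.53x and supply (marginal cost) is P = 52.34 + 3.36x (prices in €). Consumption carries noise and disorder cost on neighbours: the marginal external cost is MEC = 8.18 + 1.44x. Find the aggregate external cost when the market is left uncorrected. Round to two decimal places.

Market equilibrium (private): 52.34 + 3.36x = 110.15 - 3.53x → x_m = 8.3904.
Total external cost = ∫₀^{x_m} (8.18 + 1.44x) dx = 8.18×8.3904 + ½×1.44×8.3904² = 119.3206.

€119.32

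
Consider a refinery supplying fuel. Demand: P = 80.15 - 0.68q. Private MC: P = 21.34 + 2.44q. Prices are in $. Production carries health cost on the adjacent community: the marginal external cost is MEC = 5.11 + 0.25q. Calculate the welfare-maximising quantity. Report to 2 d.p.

Social marginal cost = private MC + MEC = 26.45 + 2.69q.
Set SMC = demand: 26.45 + 2.69q = 80.15 - 0.68q → q* = 15.9347.

q* = 15.93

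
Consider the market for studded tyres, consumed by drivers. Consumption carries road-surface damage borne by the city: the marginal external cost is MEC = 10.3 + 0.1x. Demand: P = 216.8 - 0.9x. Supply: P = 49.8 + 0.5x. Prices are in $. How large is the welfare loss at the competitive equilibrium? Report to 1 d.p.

Market equilibrium (private): 49.8 + 0.5x = 216.8 - 0.9x → x_m = 119.2857.
Social marginal benefit = demand − MEC = 206.5 - x.
Set SMB = MC: 206.5 - x = 49.8 + 0.5x → x* = 104.4667.
Between x* and x_m the wedge MC − SMB runs linearly from 0 to MEC(x_m), so the loss is a triangle.
DWL = ½ × 14.8190 × 22.2286 = 164.7028.

DWL = $164.7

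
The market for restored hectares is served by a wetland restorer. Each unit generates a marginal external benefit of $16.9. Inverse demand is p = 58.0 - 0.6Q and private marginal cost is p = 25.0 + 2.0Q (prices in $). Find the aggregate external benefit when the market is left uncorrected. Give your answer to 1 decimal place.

$214.5

Market equilibrium (private): 25.0 + 2.0Q = 58.0 - 0.6Q → Q_m = 12.6923.
Total external benefit = MEB × Q_m = 16.9 × 12.6923 = 214.4999.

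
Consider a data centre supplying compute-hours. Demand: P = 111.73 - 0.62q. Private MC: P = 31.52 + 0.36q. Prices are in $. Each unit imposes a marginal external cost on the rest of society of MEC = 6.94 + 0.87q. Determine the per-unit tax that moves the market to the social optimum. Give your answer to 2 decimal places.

tax = $41.40 per unit

Social marginal cost = private MC + MEC = 38.46 + 1.23q.
Set SMC = demand: 38.46 + 1.23q = 111.73 - 0.62q → q* = 39.6054.
The Pigouvian tax equals MEC at q*: 6.94 + 0.87×39.6054 = 41.3967.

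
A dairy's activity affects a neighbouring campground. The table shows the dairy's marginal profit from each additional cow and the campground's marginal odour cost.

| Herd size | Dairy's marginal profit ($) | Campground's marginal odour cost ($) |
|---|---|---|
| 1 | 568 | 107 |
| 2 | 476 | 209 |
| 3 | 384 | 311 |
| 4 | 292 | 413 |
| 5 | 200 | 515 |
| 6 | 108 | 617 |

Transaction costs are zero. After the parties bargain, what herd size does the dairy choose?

3

Bargaining reaches the level where marginal profit last exceeds marginal odour cost.
That holds through level 3 (384 ≥ 311) but not at 4 (292 < 413).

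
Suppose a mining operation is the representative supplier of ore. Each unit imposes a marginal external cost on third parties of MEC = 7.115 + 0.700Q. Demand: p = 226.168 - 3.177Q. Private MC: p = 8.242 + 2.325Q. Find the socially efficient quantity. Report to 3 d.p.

Q* = 33.991

Social marginal cost = private MC + MEC = 15.357 + 3.025Q.
Set SMC = demand: 15.357 + 3.025Q = 226.168 - 3.177Q → Q* = 33.9908.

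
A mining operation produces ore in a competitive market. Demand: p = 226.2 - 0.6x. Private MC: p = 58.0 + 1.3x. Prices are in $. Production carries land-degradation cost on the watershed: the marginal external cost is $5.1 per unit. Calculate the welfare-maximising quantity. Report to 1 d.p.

x* = 85.8

Social marginal cost = private MC + MEC = 63.1 + 1.3x.
Set SMC = demand: 63.1 + 1.3x = 226.2 - 0.6x → x* = 85.8421.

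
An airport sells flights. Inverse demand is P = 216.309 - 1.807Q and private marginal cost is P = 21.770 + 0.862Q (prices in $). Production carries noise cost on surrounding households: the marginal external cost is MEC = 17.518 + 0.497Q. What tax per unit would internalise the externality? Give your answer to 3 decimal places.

Social marginal cost = private MC + MEC = 39.288 + 1.359Q.
Set SMC = demand: 39.288 + 1.359Q = 216.309 - 1.807Q → Q* = 55.9131.
The Pigouvian tax equals MEC at Q*: 17.518 + 0.497×55.9131 = 45.3068.

tax = $45.307 per unit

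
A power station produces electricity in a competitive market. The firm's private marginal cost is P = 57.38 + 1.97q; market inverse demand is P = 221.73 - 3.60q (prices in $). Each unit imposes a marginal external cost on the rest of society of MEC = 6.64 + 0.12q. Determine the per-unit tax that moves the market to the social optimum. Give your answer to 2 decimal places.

tax = $9.97 per unit

Social marginal cost = private MC + MEC = 64.02 + 2.09q.
Set SMC = demand: 64.02 + 2.09q = 221.73 - 3.60q → q* = 27.7170.
The Pigouvian tax equals MEC at q*: 6.64 + 0.12×27.7170 = 9.9660.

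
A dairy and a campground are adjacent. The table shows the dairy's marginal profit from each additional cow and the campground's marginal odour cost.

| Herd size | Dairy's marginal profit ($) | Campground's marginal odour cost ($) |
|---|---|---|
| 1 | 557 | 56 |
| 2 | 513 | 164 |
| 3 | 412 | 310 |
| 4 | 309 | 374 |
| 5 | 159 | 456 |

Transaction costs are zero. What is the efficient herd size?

Bargaining reaches the level where marginal profit last exceeds marginal odour cost.
That holds through level 3 (412 ≥ 310) but not at 4 (309 < 374).

3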